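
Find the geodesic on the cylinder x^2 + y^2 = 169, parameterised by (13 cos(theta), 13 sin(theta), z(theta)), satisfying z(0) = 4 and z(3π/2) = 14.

Parameterise the cylinder of radius R = 13 as
    r(θ) = (13 cos θ, 13 sin θ, z(θ)).
The arc-length element is
    ds = sqrt(169 + (dz/dθ)^2) dθ,
so the Lagrangian is L = sqrt(169 + z'^2).
L depends on z' only, not on z or θ, so ∂L/∂z = 0 and
    ∂L/∂z' = z' / sqrt(169 + z'^2).
The Euler-Lagrange equation gives
    d/dθ( z' / sqrt(169 + z'^2) ) = 0,
so z' is constant. Integrating once:
    z(θ) = a θ + b,
a helix on the cylinder (a straight line when the cylinder is unrolled). The constants a, b are determined by the endpoint conditions.
With endpoint conditions z(0) = 4 and z(3π/2) = 14: from z(0) = b we get b = 4, and a·3π/2 + 4 = 14 gives a = 20/(3π), so
    z(θ) = (20/(3π)) θ + 4.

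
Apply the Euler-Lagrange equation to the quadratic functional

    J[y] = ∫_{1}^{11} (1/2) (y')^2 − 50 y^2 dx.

The Lagrangian is L = (1/2) (y')^2 − 50 y^2.
Compute ∂L/∂y = -100y, ∂L/∂y' = y'.
The Euler-Lagrange equation d/dx(∂L/∂y') − ∂L/∂y = 0 reduces to
    y'' + 100 y = 0.
Its general solution is
    y(x) = A sin(10x) + B cos(10x),
with A, B fixed by the endpoint conditions.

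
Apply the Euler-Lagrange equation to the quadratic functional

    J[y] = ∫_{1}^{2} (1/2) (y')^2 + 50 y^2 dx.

The Lagrangian is L = (1/2) (y')^2 + 50 y^2.
Compute ∂L/∂y = 100y, ∂L/∂y' = y'.
The Euler-Lagrange equation d/dx(∂L/∂y') − ∂L/∂y = 0 reduces to
    y'' − 100 y = 0.
Its general solution is
    y(x) = A e^(10x) + B e^(−10x),
with A, B fixed by the endpoint conditions.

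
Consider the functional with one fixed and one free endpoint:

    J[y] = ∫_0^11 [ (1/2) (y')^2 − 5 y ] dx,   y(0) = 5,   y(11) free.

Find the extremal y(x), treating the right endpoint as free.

The Lagrangian L = (1/2) (y')^2 − 5 y gives
    ∂L/∂y = −5,   ∂L/∂y' = y'.
Euler-Lagrange: d/dx(y') − (−5) = 0, i.e. y'' + 5 = 0, so
    y(x) = −(5/2) x^2 + C1 x + C2.
Fixed left endpoint y(0) = 5 ⇒ C2 = 5.
The right endpoint x = 11 is free, so the natural (transversality) condition is ∂L/∂y' |_{x=11} = 0, i.e. y'(11) = 0.
Compute y'(x) = −5 x + C1, so y'(11) = −55 + C1 = 0 ⇒ C1 = 55.
Therefore the extremal is
    y(x) = −(5/2) x^2 + 55 x + 5.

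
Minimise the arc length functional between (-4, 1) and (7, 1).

Arc-length functional: J[y] = ∫ sqrt(1 + (y')^2) dx.
Lagrangian L = sqrt(1 + (y')^2) has no explicit y dependence, so ∂L/∂y = 0 and the Euler-Lagrange equation gives
    d/dx( y' / sqrt(1 + (y')^2) ) = 0  ⇒  y' / sqrt(1 + (y')^2) = const.
Hence y' is constant, so y(x) is affine.
Fitting the endpoints (-4, 1) and (7, 1):
    slope m = (1 − 1) / (7 − (-4)) = 0,
    intercept c = 1 − m·(-4) = 1.
Extremal: y(x) = 1.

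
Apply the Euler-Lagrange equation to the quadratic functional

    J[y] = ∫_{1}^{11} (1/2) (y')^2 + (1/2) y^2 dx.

The Lagrangian is L = (1/2) (y')^2 + (1/2) y^2.
Compute ∂L/∂y = y, ∂L/∂y' = y'.
The Euler-Lagrange equation d/dx(∂L/∂y') − ∂L/∂y = 0 reduces to
    y'' − y = 0.
Its general solution is
    y(x) = A e^x + B e^(−x),
with A, B fixed by the endpoint conditions.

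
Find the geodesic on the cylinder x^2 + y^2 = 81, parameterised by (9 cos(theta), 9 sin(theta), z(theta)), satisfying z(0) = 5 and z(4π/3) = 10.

Parameterise the cylinder of radius R = 9 as
    r(θ) = (9 cos θ, 9 sin θ, z(θ)).
The arc-length element is
    ds = sqrt(81 + (dz/dθ)^2) dθ,
so the Lagrangian is L = sqrt(81 + z'^2).
L depends on z' only, not on z or θ, so ∂L/∂z = 0 and
    ∂L/∂z' = z' / sqrt(81 + z'^2).
The Euler-Lagrange equation gives
    d/dθ( z' / sqrt(81 + z'^2) ) = 0,
so z' is constant. Integrating once:
    z(θ) = a θ + b,
a helix on the cylinder (a straight line when the cylinder is unrolled). The constants a, b are determined by the endpoint conditions.
With endpoint conditions z(0) = 5 and z(4π/3) = 10: from z(0) = b we get b = 5, and a·4π/3 + 5 = 10 gives a = 15/(4π), so
    z(θ) = (15/(4π)) θ + 5.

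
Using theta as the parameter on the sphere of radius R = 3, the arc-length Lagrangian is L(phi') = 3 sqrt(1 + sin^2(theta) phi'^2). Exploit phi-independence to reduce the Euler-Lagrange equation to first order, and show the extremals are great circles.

On the sphere of radius R = 3 with spherical coordinates (θ, φ), the induced metric is
    ds^2 = 9(dθ^2 + sin^2(θ) dφ^2).
Parameterise by θ; the arc-length functional is
    J[φ] = ∫ 3 sqrt(1 + sin^2(θ) (dφ/dθ)^2) dθ,
so L = 3 sqrt(1 + sin^2(θ) φ'^2). Compute
    ∂L/∂φ = 0  (L has no explicit φ dependence),
    ∂L/∂φ' = 3 sin^2(θ) φ' / sqrt(1 + sin^2(θ) φ'^2).
Since ∂L/∂φ = 0, the Euler-Lagrange equation
    d/dθ(∂L/∂φ') − ∂L/∂φ = 0
reduces to d/dθ(∂L/∂φ') = 0, i.e. the momentum conjugate to φ is conserved:
    3 sin^2(θ) φ' / sqrt(1 + sin^2(θ) φ'^2) = C.
The overall factor of 3 is constant, so dividing through gives Clairaut's relation sin^2(θ) φ' / sqrt(1 + sin^2(θ) φ'^2) = C' (with C' = C/3). Solving for φ' and integrating gives the great-circle family
    cot(θ) = A cos(φ − φ_0),
i.e. the intersection of the sphere with a plane through the origin. The two constants A and φ_0 (equivalently C and one phase) are fixed by the two endpoint conditions.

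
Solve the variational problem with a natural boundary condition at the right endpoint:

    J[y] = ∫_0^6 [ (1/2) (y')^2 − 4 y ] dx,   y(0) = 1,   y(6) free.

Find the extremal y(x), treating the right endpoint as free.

The Lagrangian L = (1/2) (y')^2 − 4 y gives
    ∂L/∂y = −4,   ∂L/∂y' = y'.
Euler-Lagrange: d/dx(y') − (−4) = 0, i.e. y'' + 4 = 0, so
    y(x) = −(4/2) x^2 + C1 x + C2.
Fixed left endpoint y(0) = 1 ⇒ C2 = 1.
The right endpoint x = 6 is free, so the natural (transversality) condition is ∂L/∂y' |_{x=6} = 0, i.e. y'(6) = 0.
Compute y'(x) = −4 x + C1, so y'(6) = −24 + C1 = 0 ⇒ C1 = 24.
Therefore the extremal is
    y(x) = −2 x^2 + 24 x + 1.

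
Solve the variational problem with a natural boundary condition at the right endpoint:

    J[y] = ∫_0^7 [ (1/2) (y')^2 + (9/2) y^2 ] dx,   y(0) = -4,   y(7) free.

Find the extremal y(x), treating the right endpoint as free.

The Lagrangian L = (1/2) (y')^2 + (9/2) y^2 gives
    ∂L/∂y = 9 y,   ∂L/∂y' = y'.
Euler-Lagrange: y'' − 9 y = 0.
With k = 3, the general solution is
    y(x) = A cosh(3 x) + B sinh(3 x).
Fixed left endpoint y(0) = -4 ⇒ A = -4.
The right endpoint x = 7 is free, so the natural (transversality) condition is ∂L/∂y' |_{x=7} = 0, i.e. y'(7) = 0.
Compute y'(x) = A k sinh(k x) + B k cosh(k x), so
    y'(7) = A k sinh(k·7) + B k cosh(k·7) = 0
    ⇒ B = −A tanh(k·7) = 4 tanh(3·7).
Therefore the extremal is
    y(x) = −4 cosh(3 x) + 4 tanh(3·7) sinh(3 x).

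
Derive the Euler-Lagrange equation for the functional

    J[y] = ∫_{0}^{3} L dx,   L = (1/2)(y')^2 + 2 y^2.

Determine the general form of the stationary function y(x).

The Lagrangian is L = (1/2)(y')^2 + 2 y^2.
∂L/∂y = 4y.
∂L/∂y' = y'.
The Euler-Lagrange equation d/dx(∂L/∂y') − ∂L/∂y = 0 becomes:
    y'' - 4 y = 0
General solution: y(x) = A e^(2x) + B e^(-2x), where A and B are arbitrary constants fixed by the endpoint conditions.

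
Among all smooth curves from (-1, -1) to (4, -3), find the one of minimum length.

Arc-length functional: J[y] = ∫ sqrt(1 + (y')^2) dx.
Lagrangian L = sqrt(1 + (y')^2) has no explicit y dependence, so ∂L/∂y = 0 and the Euler-Lagrange equation gives
    d/dx( y' / sqrt(1 + (y')^2) ) = 0  ⇒  y' / sqrt(1 + (y')^2) = const.
Hence y' is constant, so y(x) is affine.
Fitting the endpoints (-1, -1) and (4, -3):
    slope m = ((-3) − (-1)) / (4 − (-1)) = -2/5,
    intercept c = (-1) − m·(-1) = -7/5.
Extremal: y(x) = (-2/5) x - 7/5.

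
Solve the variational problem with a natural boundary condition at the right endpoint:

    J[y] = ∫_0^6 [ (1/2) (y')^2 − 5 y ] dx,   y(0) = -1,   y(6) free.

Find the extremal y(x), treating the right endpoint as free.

The Lagrangian L = (1/2) (y')^2 − 5 y gives
    ∂L/∂y = −5,   ∂L/∂y' = y'.
Euler-Lagrange: d/dx(y') − (−5) = 0, i.e. y'' + 5 = 0, so
    y(x) = −(5/2) x^2 + C1 x + C2.
Fixed left endpoint y(0) = -1 ⇒ C2 = -1.
The right endpoint x = 6 is free, so the natural (transversality) condition is ∂L/∂y' |_{x=6} = 0, i.e. y'(6) = 0.
Compute y'(x) = −5 x + C1, so y'(6) = −30 + C1 = 0 ⇒ C1 = 30.
Therefore the extremal is
    y(x) = −(5/2) x^2 + 30 x − 1.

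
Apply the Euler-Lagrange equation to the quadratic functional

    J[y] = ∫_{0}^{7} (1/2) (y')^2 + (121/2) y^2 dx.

The Lagrangian is L = (1/2) (y')^2 + (121/2) y^2.
Compute ∂L/∂y = 121y, ∂L/∂y' = y'.
The Euler-Lagrange equation d/dx(∂L/∂y') − ∂L/∂y = 0 reduces to
    y'' − 121 y = 0.
Its general solution is
    y(x) = A e^(11x) + B e^(−11x),
with A, B fixed by the endpoint conditions.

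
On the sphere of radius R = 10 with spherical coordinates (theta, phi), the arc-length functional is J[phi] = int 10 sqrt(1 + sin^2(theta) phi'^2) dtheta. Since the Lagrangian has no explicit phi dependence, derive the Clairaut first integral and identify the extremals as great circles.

On the sphere of radius R = 10 with spherical coordinates (θ, φ), the induced metric is
    ds^2 = 100(dθ^2 + sin^2(θ) dφ^2).
Parameterise by θ; the arc-length functional is
    J[φ] = ∫ 10 sqrt(1 + sin^2(θ) (dφ/dθ)^2) dθ,
so L = 10 sqrt(1 + sin^2(θ) φ'^2). Compute
    ∂L/∂φ = 0  (L has no explicit φ dependence),
    ∂L/∂φ' = 10 sin^2(θ) φ' / sqrt(1 + sin^2(θ) φ'^2).
Since ∂L/∂φ = 0, the Euler-Lagrange equation
    d/dθ(∂L/∂φ') − ∂L/∂φ = 0
reduces to d/dθ(∂L/∂φ') = 0, i.e. the momentum conjugate to φ is conserved:
    10 sin^2(θ) φ' / sqrt(1 + sin^2(θ) φ'^2) = C.
The overall factor of 10 is constant, so dividing through gives Clairaut's relation sin^2(θ) φ' / sqrt(1 + sin^2(θ) φ'^2) = C' (with C' = C/10). Solving for φ' and integrating gives the great-circle family
    cot(θ) = A cos(φ − φ_0),
i.e. the intersection of the sphere with a plane through the origin. The two constants A and φ_0 (equivalently C and one phase) are fixed by the two endpoint conditions.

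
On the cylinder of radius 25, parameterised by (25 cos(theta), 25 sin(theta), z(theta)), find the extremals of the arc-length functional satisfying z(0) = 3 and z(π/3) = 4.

Parameterise the cylinder of radius R = 25 as
    r(θ) = (25 cos θ, 25 sin θ, z(θ)).
The arc-length element is
    ds = sqrt(625 + (dz/dθ)^2) dθ,
so the Lagrangian is L = sqrt(625 + z'^2).
L depends on z' only, not on z or θ, so ∂L/∂z = 0 and
    ∂L/∂z' = z' / sqrt(625 + z'^2).
The Euler-Lagrange equation gives
    d/dθ( z' / sqrt(625 + z'^2) ) = 0,
so z' is constant. Integrating once:
    z(θ) = a θ + b,
a helix on the cylinder (a straight line when the cylinder is unrolled). The constants a, b are determined by the endpoint conditions.
With endpoint conditions z(0) = 3 and z(π/3) = 4: from z(0) = b we get b = 3, and a·π/3 + 3 = 4 gives a = 3/π, so
    z(θ) = (3/π) θ + 3.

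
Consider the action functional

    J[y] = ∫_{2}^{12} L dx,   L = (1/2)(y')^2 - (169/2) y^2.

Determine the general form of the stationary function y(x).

The Lagrangian is L = (1/2)(y')^2 - (169/2) y^2.
∂L/∂y = -169y.
∂L/∂y' = y'.
The Euler-Lagrange equation d/dx(∂L/∂y') − ∂L/∂y = 0 becomes:
    y'' + 169 y = 0
General solution: y(x) = A sin(13x) + B cos(13x), where A and B are arbitrary constants fixed by the endpoint conditions.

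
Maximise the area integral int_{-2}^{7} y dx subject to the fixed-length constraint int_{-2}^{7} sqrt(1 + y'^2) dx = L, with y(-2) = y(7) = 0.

Set up the augmented Lagrangian using a multiplier λ for the length constraint:
    F(y, y') = y − λ sqrt(1 + y'^2).
F has no explicit x dependence, so the Beltrami identity yields a first integral
    F − y' ∂F/∂y' = C.
Compute ∂F/∂y' = −λ y' / sqrt(1 + y'^2). Then
    y − λ sqrt(1 + y'^2) + λ y'^2 / sqrt(1 + y'^2) = C
    ⇒  y − λ / sqrt(1 + y'^2) = C.
Solving for y' and integrating gives
    (x − a)^2 + (y − b)^2 = λ^2,
a circular arc of radius λ. The constants a, b are determined by the endpoint conditions y(-2) = y(7) = 0, and λ is fixed implicitly by the length constraint
    ∫_{-2}^{7} sqrt(1 + y'^2) dx = L.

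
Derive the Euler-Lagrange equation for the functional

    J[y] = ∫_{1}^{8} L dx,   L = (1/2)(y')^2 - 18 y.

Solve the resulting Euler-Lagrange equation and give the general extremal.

The Lagrangian is L = (1/2)(y')^2 - 18 y.
∂L/∂y = -18.
∂L/∂y' = y'.
The Euler-Lagrange equation d/dx(∂L/∂y') − ∂L/∂y = 0 becomes:
    y'' + 18 = 0
General solution: y(x) = -9 x^2 + A x + B, where A and B are arbitrary constants fixed by the endpoint conditions.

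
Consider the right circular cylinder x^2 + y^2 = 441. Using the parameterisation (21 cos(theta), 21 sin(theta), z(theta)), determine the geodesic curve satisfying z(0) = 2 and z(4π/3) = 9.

Parameterise the cylinder of radius R = 21 as
    r(θ) = (21 cos θ, 21 sin θ, z(θ)).
The arc-length element is
    ds = sqrt(441 + (dz/dθ)^2) dθ,
so the Lagrangian is L = sqrt(441 + z'^2).
L depends on z' only, not on z or θ, so ∂L/∂z = 0 and
    ∂L/∂z' = z' / sqrt(441 + z'^2).
The Euler-Lagrange equation gives
    d/dθ( z' / sqrt(441 + z'^2) ) = 0,
so z' is constant. Integrating once:
    z(θ) = a θ + b,
a helix on the cylinder (a straight line when the cylinder is unrolled). The constants a, b are determined by the endpoint conditions.
With endpoint conditions z(0) = 2 and z(4π/3) = 9: from z(0) = b we get b = 2, and a·4π/3 + 2 = 9 gives a = 21/(4π), so
    z(θ) = (21/(4π)) θ + 2.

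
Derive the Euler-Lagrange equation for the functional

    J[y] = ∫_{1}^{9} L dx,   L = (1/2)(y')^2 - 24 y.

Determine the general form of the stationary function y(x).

The Lagrangian is L = (1/2)(y')^2 - 24 y.
∂L/∂y = -24.
∂L/∂y' = y'.
The Euler-Lagrange equation d/dx(∂L/∂y') − ∂L/∂y = 0 becomes:
    y'' + 24 = 0
General solution: y(x) = -12 x^2 + A x + B, where A and B are arbitrary constants fixed by the endpoint conditions.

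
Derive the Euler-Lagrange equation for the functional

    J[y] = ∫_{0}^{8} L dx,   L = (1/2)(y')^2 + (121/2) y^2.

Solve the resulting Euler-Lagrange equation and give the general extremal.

The Lagrangian is L = (1/2)(y')^2 + (121/2) y^2.
∂L/∂y = 121y.
∂L/∂y' = y'.
The Euler-Lagrange equation d/dx(∂L/∂y') − ∂L/∂y = 0 becomes:
    y'' - 121 y = 0
General solution: y(x) = A e^(11x) + B e^(-11x), where A and B are arbitrary constants fixed by the endpoint conditions.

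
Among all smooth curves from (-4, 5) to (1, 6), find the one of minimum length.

Arc-length functional: J[y] = ∫ sqrt(1 + (y')^2) dx.
Lagrangian L = sqrt(1 + (y')^2) has no explicit y dependence, so ∂L/∂y = 0 and the Euler-Lagrange equation gives
    d/dx( y' / sqrt(1 + (y')^2) ) = 0  ⇒  y' / sqrt(1 + (y')^2) = const.
Hence y' is constant, so y(x) is affine.
Fitting the endpoints (-4, 5) and (1, 6):
    slope m = (6 − 5) / (1 − (-4)) = 1/5,
    intercept c = 5 − m·(-4) = 29/5.
Extremal: y(x) = (1/5) x + 29/5.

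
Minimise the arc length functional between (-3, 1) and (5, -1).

Arc-length functional: J[y] = ∫ sqrt(1 + (y')^2) dx.
Lagrangian L = sqrt(1 + (y')^2) has no explicit y dependence, so ∂L/∂y = 0 and the Euler-Lagrange equation gives
    d/dx( y' / sqrt(1 + (y')^2) ) = 0  ⇒  y' / sqrt(1 + (y')^2) = const.
Hence y' is constant, so y(x) is affine.
Fitting the endpoints (-3, 1) and (5, -1):
    slope m = ((-1) − 1) / (5 − (-3)) = -1/4,
    intercept c = 1 − m·(-3) = 1/4.
Extremal: y(x) = (-1/4) x + 1/4.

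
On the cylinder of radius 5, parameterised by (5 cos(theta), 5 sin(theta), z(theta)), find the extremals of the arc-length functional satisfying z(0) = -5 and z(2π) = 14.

Parameterise the cylinder of radius R = 5 as
    r(θ) = (5 cos θ, 5 sin θ, z(θ)).
The arc-length element is
    ds = sqrt(25 + (dz/dθ)^2) dθ,
so the Lagrangian is L = sqrt(25 + z'^2).
L depends on z' only, not on z or θ, so ∂L/∂z = 0 and
    ∂L/∂z' = z' / sqrt(25 + z'^2).
The Euler-Lagrange equation gives
    d/dθ( z' / sqrt(25 + z'^2) ) = 0,
so z' is constant. Integrating once:
    z(θ) = a θ + b,
a helix on the cylinder (a straight line when the cylinder is unrolled). The constants a, b are determined by the endpoint conditions.
With endpoint conditions z(0) = -5 and z(2π) = 14: from z(0) = b we get b = -5, and a·2π + -5 = 14 gives a = 19/(2π), so
    z(θ) = (19/(2π)) θ − 5.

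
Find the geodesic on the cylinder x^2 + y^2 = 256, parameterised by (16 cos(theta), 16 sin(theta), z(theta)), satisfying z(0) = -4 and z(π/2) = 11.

Parameterise the cylinder of radius R = 16 as
    r(θ) = (16 cos θ, 16 sin θ, z(θ)).
The arc-length element is
    ds = sqrt(256 + (dz/dθ)^2) dθ,
so the Lagrangian is L = sqrt(256 + z'^2).
L depends on z' only, not on z or θ, so ∂L/∂z = 0 and
    ∂L/∂z' = z' / sqrt(256 + z'^2).
The Euler-Lagrange equation gives
    d/dθ( z' / sqrt(256 + z'^2) ) = 0,
so z' is constant. Integrating once:
    z(θ) = a θ + b,
a helix on the cylinder (a straight line when the cylinder is unrolled). The constants a, b are determined by the endpoint conditions.
With endpoint conditions z(0) = -4 and z(π/2) = 11: from z(0) = b we get b = -4, and a·π/2 + -4 = 11 gives a = 30/π, so
    z(θ) = (30/π) θ − 4.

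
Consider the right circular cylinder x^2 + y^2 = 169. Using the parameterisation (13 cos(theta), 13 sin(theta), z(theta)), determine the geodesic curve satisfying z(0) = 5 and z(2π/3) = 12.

Parameterise the cylinder of radius R = 13 as
    r(θ) = (13 cos θ, 13 sin θ, z(θ)).
The arc-length element is
    ds = sqrt(169 + (dz/dθ)^2) dθ,
so the Lagrangian is L = sqrt(169 + z'^2).
L depends on z' only, not on z or θ, so ∂L/∂z = 0 and
    ∂L/∂z' = z' / sqrt(169 + z'^2).
The Euler-Lagrange equation gives
    d/dθ( z' / sqrt(169 + z'^2) ) = 0,
so z' is constant. Integrating once:
    z(θ) = a θ + b,
a helix on the cylinder (a straight line when the cylinder is unrolled). The constants a, b are determined by the endpoint conditions.
With endpoint conditions z(0) = 5 and z(2π/3) = 12: from z(0) = b we get b = 5, and a·2π/3 + 5 = 12 gives a = 21/(2π), so
    z(θ) = (21/(2π)) θ + 5.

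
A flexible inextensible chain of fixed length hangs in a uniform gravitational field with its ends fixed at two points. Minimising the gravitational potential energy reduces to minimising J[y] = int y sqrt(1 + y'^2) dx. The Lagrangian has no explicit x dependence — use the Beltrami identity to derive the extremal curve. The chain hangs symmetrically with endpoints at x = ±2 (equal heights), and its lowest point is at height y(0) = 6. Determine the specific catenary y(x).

The Lagrangian L(y, y') = y sqrt(1 + y'^2) has no explicit x dependence, so the Beltrami identity applies:
    L − y' ∂L/∂y' = C.
Compute ∂L/∂y' = y · y' / sqrt(1 + y'^2). Then
    L − y' ∂L/∂y'
    = y sqrt(1 + y'^2) − y · y'^2 / sqrt(1 + y'^2)
    = y (1 + y'^2 − y'^2) / sqrt(1 + y'^2)
    = y / sqrt(1 + y'^2) = C.
Squaring gives y^2 = C^2 (1 + y'^2), i.e.
    y'^2 = y^2 / C^2 − 1.
Separating variables,
    dy / sqrt(y^2 − C^2) = dx / C,
and integrating gives arccosh(y / C) = (x − a)/C, so
    y(x) = C cosh((x − a)/C),
the catenary. The constants C and a are fixed by the two endpoint conditions (and, for the hanging-chain problem, the length constraint selects C).
Now fit the given data. The endpoints x = ±2 are symmetric at equal height, so the catenary is even about its minimum: a = 0 and y(x) = C cosh(x/C). The lowest point is y(0) = C cosh(0) = C, and we are told y(0) = 6, so C = 6. Therefore
    y(x) = 6 cosh(x/6),
and at the endpoints
    y(±2) = 6 cosh(2/6).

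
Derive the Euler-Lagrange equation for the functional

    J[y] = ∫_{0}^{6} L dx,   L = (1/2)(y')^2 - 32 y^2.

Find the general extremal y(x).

The Lagrangian is L = (1/2)(y')^2 - 32 y^2.
∂L/∂y = -64y.
∂L/∂y' = y'.
The Euler-Lagrange equation d/dx(∂L/∂y') − ∂L/∂y = 0 becomes:
    y'' + 64 y = 0
General solution: y(x) = A sin(8x) + B cos(8x), where A and B are arbitrary constants fixed by the endpoint conditions.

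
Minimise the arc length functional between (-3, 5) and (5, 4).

Arc-length functional: J[y] = ∫ sqrt(1 + (y')^2) dx.
Lagrangian L = sqrt(1 + (y')^2) has no explicit y dependence, so ∂L/∂y = 0 and the Euler-Lagrange equation gives
    d/dx( y' / sqrt(1 + (y')^2) ) = 0  ⇒  y' / sqrt(1 + (y')^2) = const.
Hence y' is constant, so y(x) is affine.
Fitting the endpoints (-3, 5) and (5, 4):
    slope m = (4 − 5) / (5 − (-3)) = -1/8,
    intercept c = 5 − m·(-3) = 37/8.
Extremal: y(x) = (-1/8) x + 37/8.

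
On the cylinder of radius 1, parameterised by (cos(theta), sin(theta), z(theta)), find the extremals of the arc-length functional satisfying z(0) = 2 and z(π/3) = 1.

Parameterise the cylinder of radius R = 1 as
    r(θ) = (cos θ, sin θ, z(θ)).
The arc-length element is
    ds = sqrt(1 + (dz/dθ)^2) dθ,
so the Lagrangian is L = sqrt(1 + z'^2).
L depends on z' only, not on z or θ, so ∂L/∂z = 0 and
    ∂L/∂z' = z' / sqrt(1 + z'^2).
The Euler-Lagrange equation gives
    d/dθ( z' / sqrt(1 + z'^2) ) = 0,
so z' is constant. Integrating once:
    z(θ) = a θ + b,
a helix on the cylinder (a straight line when the cylinder is unrolled). The constants a, b are determined by the endpoint conditions.
With endpoint conditions z(0) = 2 and z(π/3) = 1: from z(0) = b we get b = 2, and a·π/3 + 2 = 1 gives a = -3/π, so
    z(θ) = (-3/π) θ + 2.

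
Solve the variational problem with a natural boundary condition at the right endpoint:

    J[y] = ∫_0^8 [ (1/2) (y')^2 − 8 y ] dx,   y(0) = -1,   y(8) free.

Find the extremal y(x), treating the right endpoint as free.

The Lagrangian L = (1/2) (y')^2 − 8 y gives
    ∂L/∂y = −8,   ∂L/∂y' = y'.
Euler-Lagrange: d/dx(y') − (−8) = 0, i.e. y'' + 8 = 0, so
    y(x) = −(8/2) x^2 + C1 x + C2.
Fixed left endpoint y(0) = -1 ⇒ C2 = -1.
The right endpoint x = 8 is free, so the natural (transversality) condition is ∂L/∂y' |_{x=8} = 0, i.e. y'(8) = 0.
Compute y'(x) = −8 x + C1, so y'(8) = −64 + C1 = 0 ⇒ C1 = 64.
Therefore the extremal is
    y(x) = −4 x^2 + 64 x − 1.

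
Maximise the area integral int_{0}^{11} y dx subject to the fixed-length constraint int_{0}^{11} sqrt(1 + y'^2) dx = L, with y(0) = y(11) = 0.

Set up the augmented Lagrangian using a multiplier λ for the length constraint:
    F(y, y') = y − λ sqrt(1 + y'^2).
F has no explicit x dependence, so the Beltrami identity yields a first integral
    F − y' ∂F/∂y' = C.
Compute ∂F/∂y' = −λ y' / sqrt(1 + y'^2). Then
    y − λ sqrt(1 + y'^2) + λ y'^2 / sqrt(1 + y'^2) = C
    ⇒  y − λ / sqrt(1 + y'^2) = C.
Solving for y' and integrating gives
    (x − a)^2 + (y − b)^2 = λ^2,
a circular arc of radius λ. The constants a, b are determined by the endpoint conditions y(0) = y(11) = 0, and λ is fixed implicitly by the length constraint
    ∫_{0}^{11} sqrt(1 + y'^2) dx = L.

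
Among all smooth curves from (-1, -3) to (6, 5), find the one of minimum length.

Arc-length functional: J[y] = ∫ sqrt(1 + (y')^2) dx.
Lagrangian L = sqrt(1 + (y')^2) has no explicit y dependence, so ∂L/∂y = 0 and the Euler-Lagrange equation gives
    d/dx( y' / sqrt(1 + (y')^2) ) = 0  ⇒  y' / sqrt(1 + (y')^2) = const.
Hence y' is constant, so y(x) is affine.
Fitting the endpoints (-1, -3) and (6, 5):
    slope m = (5 − (-3)) / (6 − (-1)) = 8/7,
    intercept c = (-3) − m·(-1) = -13/7.
Extremal: y(x) = (8/7) x - 13/7.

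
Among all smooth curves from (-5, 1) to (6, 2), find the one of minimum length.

Arc-length functional: J[y] = ∫ sqrt(1 + (y')^2) dx.
Lagrangian L = sqrt(1 + (y')^2) has no explicit y dependence, so ∂L/∂y = 0 and the Euler-Lagrange equation gives
    d/dx( y' / sqrt(1 + (y')^2) ) = 0  ⇒  y' / sqrt(1 + (y')^2) = const.
Hence y' is constant, so y(x) is affine.
Fitting the endpoints (-5, 1) and (6, 2):
    slope m = (2 − 1) / (6 − (-5)) = 1/11,
    intercept c = 1 − m·(-5) = 16/11.
Extremal: y(x) = (1/11) x + 16/11.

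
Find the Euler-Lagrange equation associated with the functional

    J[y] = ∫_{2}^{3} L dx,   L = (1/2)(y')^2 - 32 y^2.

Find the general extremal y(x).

The Lagrangian is L = (1/2)(y')^2 - 32 y^2.
∂L/∂y = -64y.
∂L/∂y' = y'.
The Euler-Lagrange equation d/dx(∂L/∂y') − ∂L/∂y = 0 becomes:
    y'' + 64 y = 0
General solution: y(x) = A sin(8x) + B cos(8x), where A and B are arbitrary constants fixed by the endpoint conditions.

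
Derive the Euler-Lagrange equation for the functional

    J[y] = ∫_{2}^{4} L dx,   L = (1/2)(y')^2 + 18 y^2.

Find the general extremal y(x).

The Lagrangian is L = (1/2)(y')^2 + 18 y^2.
∂L/∂y = 36y.
∂L/∂y' = y'.
The Euler-Lagrange equation d/dx(∂L/∂y') − ∂L/∂y = 0 becomes:
    y'' - 36 y = 0
General solution: y(x) = A e^(6x) + B e^(-6x), where A and B are arbitrary constants fixed by the endpoint conditions.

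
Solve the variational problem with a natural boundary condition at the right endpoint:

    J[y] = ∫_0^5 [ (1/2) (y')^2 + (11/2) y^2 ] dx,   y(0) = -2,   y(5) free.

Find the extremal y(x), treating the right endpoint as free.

The Lagrangian L = (1/2) (y')^2 + (11/2) y^2 gives
    ∂L/∂y = 11 y,   ∂L/∂y' = y'.
Euler-Lagrange: y'' − 11 y = 0.
With k = sqrt(11), the general solution is
    y(x) = A cosh(sqrt(11) x) + B sinh(sqrt(11) x).
Fixed left endpoint y(0) = -2 ⇒ A = -2.
The right endpoint x = 5 is free, so the natural (transversality) condition is ∂L/∂y' |_{x=5} = 0, i.e. y'(5) = 0.
Compute y'(x) = A k sinh(k x) + B k cosh(k x), so
    y'(5) = A k sinh(k·5) + B k cosh(k·5) = 0
    ⇒ B = −A tanh(k·5) = 2 tanh(sqrt(11)·5).
Therefore the extremal is
    y(x) = −2 cosh(sqrt(11) x) + 2 tanh(sqrt(11)·5) sinh(sqrt(11) x).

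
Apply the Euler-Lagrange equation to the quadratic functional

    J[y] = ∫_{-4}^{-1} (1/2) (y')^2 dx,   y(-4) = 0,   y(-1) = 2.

The Lagrangian is L = (1/2) (y')^2.
Compute ∂L/∂y = 0, ∂L/∂y' = y'.
The Euler-Lagrange equation d/dx(∂L/∂y') − ∂L/∂y = 0 reduces to
    y'' = 0.
Its general solution is
    y(x) = A x + B,
with A, B fixed by the endpoint conditions.
Applying the endpoint conditions y(-4) = 0 and y(-1) = 2: solve A·-4 + B = 0 and A·-1 + B = 2. Subtracting gives A(-1 − -4) = 2 − 0, so A = 2/3, and B = 0 − A·-4 = 8/3. Therefore
    y(x) = (2/3) x + 8/3.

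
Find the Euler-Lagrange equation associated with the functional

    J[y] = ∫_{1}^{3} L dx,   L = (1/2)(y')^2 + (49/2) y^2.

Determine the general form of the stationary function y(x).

The Lagrangian is L = (1/2)(y')^2 + (49/2) y^2.
∂L/∂y = 49y.
∂L/∂y' = y'.
The Euler-Lagrange equation d/dx(∂L/∂y') − ∂L/∂y = 0 becomes:
    y'' - 49 y = 0
General solution: y(x) = A e^(7x) + B e^(-7x), where A and B are arbitrary constants fixed by the endpoint conditions.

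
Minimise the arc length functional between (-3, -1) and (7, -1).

Arc-length functional: J[y] = ∫ sqrt(1 + (y')^2) dx.
Lagrangian L = sqrt(1 + (y')^2) has no explicit y dependence, so ∂L/∂y = 0 and the Euler-Lagrange equation gives
    d/dx( y' / sqrt(1 + (y')^2) ) = 0  ⇒  y' / sqrt(1 + (y')^2) = const.
Hence y' is constant, so y(x) is affine.
Fitting the endpoints (-3, -1) and (7, -1):
    slope m = ((-1) − (-1)) / (7 − (-3)) = 0,
    intercept c = (-1) − m·(-3) = -1.
Extremal: y(x) = -1.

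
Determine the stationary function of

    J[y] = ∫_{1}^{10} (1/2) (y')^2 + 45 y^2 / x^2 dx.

The Lagrangian is L = (1/2) (y')^2 + 45 y^2 / x^2.
Compute ∂L/∂y = 90y/x^2, ∂L/∂y' = y'.
The Euler-Lagrange equation d/dx(∂L/∂y') − ∂L/∂y = 0 reduces to
    y'' − 90/x^2 · y = 0  (x > 0).
Its general solution is
    y(x) = A x^10 + B x^(-9),
with A, B fixed by the endpoint conditions.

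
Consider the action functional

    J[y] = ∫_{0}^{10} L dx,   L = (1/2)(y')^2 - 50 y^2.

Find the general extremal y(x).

The Lagrangian is L = (1/2)(y')^2 - 50 y^2.
∂L/∂y = -100y.
∂L/∂y' = y'.
The Euler-Lagrange equation d/dx(∂L/∂y') − ∂L/∂y = 0 becomes:
    y'' + 100 y = 0
General solution: y(x) = A sin(10x) + B cos(10x), where A and B are arbitrary constants fixed by the endpoint conditions.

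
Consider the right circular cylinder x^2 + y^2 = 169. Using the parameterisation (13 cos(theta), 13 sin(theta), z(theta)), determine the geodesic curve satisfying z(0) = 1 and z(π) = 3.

Parameterise the cylinder of radius R = 13 as
    r(θ) = (13 cos θ, 13 sin θ, z(θ)).
The arc-length element is
    ds = sqrt(169 + (dz/dθ)^2) dθ,
so the Lagrangian is L = sqrt(169 + z'^2).
L depends on z' only, not on z or θ, so ∂L/∂z = 0 and
    ∂L/∂z' = z' / sqrt(169 + z'^2).
The Euler-Lagrange equation gives
    d/dθ( z' / sqrt(169 + z'^2) ) = 0,
so z' is constant. Integrating once:
    z(θ) = a θ + b,
a helix on the cylinder (a straight line when the cylinder is unrolled). The constants a, b are determined by the endpoint conditions.
With endpoint conditions z(0) = 1 and z(π) = 3: from z(0) = b we get b = 1, and a·π + 1 = 3 gives a = 2/π, so
    z(θ) = (2/π) θ + 1.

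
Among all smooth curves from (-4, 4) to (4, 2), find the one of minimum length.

Arc-length functional: J[y] = ∫ sqrt(1 + (y')^2) dx.
Lagrangian L = sqrt(1 + (y')^2) has no explicit y dependence, so ∂L/∂y = 0 and the Euler-Lagrange equation gives
    d/dx( y' / sqrt(1 + (y')^2) ) = 0  ⇒  y' / sqrt(1 + (y')^2) = const.
Hence y' is constant, so y(x) is affine.
Fitting the endpoints (-4, 4) and (4, 2):
    slope m = (2 − 4) / (4 − (-4)) = -1/4,
    intercept c = 4 − m·(-4) = 3.
Extremal: y(x) = (-1/4) x + 3.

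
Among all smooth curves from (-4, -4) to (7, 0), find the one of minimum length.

Arc-length functional: J[y] = ∫ sqrt(1 + (y')^2) dx.
Lagrangian L = sqrt(1 + (y')^2) has no explicit y dependence, so ∂L/∂y = 0 and the Euler-Lagrange equation gives
    d/dx( y' / sqrt(1 + (y')^2) ) = 0  ⇒  y' / sqrt(1 + (y')^2) = const.
Hence y' is constant, so y(x) is affine.
Fitting the endpoints (-4, -4) and (7, 0):
    slope m = (0 − (-4)) / (7 − (-4)) = 4/11,
    intercept c = (-4) − m·(-4) = -28/11.
Extremal: y(x) = (4/11) x - 28/11.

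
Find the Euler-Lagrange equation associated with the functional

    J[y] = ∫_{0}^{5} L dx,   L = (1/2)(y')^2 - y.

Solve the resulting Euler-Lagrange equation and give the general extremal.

The Lagrangian is L = (1/2)(y')^2 - y.
∂L/∂y = -1.
∂L/∂y' = y'.
The Euler-Lagrange equation d/dx(∂L/∂y') − ∂L/∂y = 0 becomes:
    y'' + 1 = 0
General solution: y(x) = -x^2/2 + A x + B, where A and B are arbitrary constants fixed by the endpoint conditions.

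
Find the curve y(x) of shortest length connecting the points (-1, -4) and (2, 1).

Arc-length functional: J[y] = ∫ sqrt(1 + (y')^2) dx.
Lagrangian L = sqrt(1 + (y')^2) has no explicit y dependence, so ∂L/∂y = 0 and the Euler-Lagrange equation gives
    d/dx( y' / sqrt(1 + (y')^2) ) = 0  ⇒  y' / sqrt(1 + (y')^2) = const.
Hence y' is constant, so y(x) is affine.
Fitting the endpoints (-1, -4) and (2, 1):
    slope m = (1 − (-4)) / (2 − (-1)) = 5/3,
    intercept c = (-4) − m·(-1) = -7/3.
Extremal: y(x) = (5/3) x - 7/3.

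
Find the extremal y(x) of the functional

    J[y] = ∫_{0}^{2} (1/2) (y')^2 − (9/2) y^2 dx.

The Lagrangian is L = (1/2) (y')^2 − (9/2) y^2.
Compute ∂L/∂y = -9y, ∂L/∂y' = y'.
The Euler-Lagrange equation d/dx(∂L/∂y') − ∂L/∂y = 0 reduces to
    y'' + 9 y = 0.
Its general solution is
    y(x) = A sin(3x) + B cos(3x),
with A, B fixed by the endpoint conditions.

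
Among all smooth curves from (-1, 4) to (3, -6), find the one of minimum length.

Arc-length functional: J[y] = ∫ sqrt(1 + (y')^2) dx.
Lagrangian L = sqrt(1 + (y')^2) has no explicit y dependence, so ∂L/∂y = 0 and the Euler-Lagrange equation gives
    d/dx( y' / sqrt(1 + (y')^2) ) = 0  ⇒  y' / sqrt(1 + (y')^2) = const.
Hence y' is constant, so y(x) is affine.
Fitting the endpoints (-1, 4) and (3, -6):
    slope m = ((-6) − 4) / (3 − (-1)) = -5/2,
    intercept c = 4 − m·(-1) = 3/2.
Extremal: y(x) = (-5/2) x + 3/2.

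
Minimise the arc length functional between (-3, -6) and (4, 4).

Arc-length functional: J[y] = ∫ sqrt(1 + (y')^2) dx.
Lagrangian L = sqrt(1 + (y')^2) has no explicit y dependence, so ∂L/∂y = 0 and the Euler-Lagrange equation gives
    d/dx( y' / sqrt(1 + (y')^2) ) = 0  ⇒  y' / sqrt(1 + (y')^2) = const.
Hence y' is constant, so y(x) is affine.
Fitting the endpoints (-3, -6) and (4, 4):
    slope m = (4 − (-6)) / (4 − (-3)) = 10/7,
    intercept c = (-6) − m·(-3) = -12/7.
Extremal: y(x) = (10/7) x - 12/7.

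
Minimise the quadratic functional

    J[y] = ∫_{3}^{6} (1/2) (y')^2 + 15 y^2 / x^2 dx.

The Lagrangian is L = (1/2) (y')^2 + 15 y^2 / x^2.
Compute ∂L/∂y = 30y/x^2, ∂L/∂y' = y'.
The Euler-Lagrange equation d/dx(∂L/∂y') − ∂L/∂y = 0 reduces to
    y'' − 30/x^2 · y = 0  (x > 0).
Its general solution is
    y(x) = A x^6 + B x^(-5),
with A, B fixed by the endpoint conditions.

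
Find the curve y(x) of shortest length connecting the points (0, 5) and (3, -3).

Arc-length functional: J[y] = ∫ sqrt(1 + (y')^2) dx.
Lagrangian L = sqrt(1 + (y')^2) has no explicit y dependence, so ∂L/∂y = 0 and the Euler-Lagrange equation gives
    d/dx( y' / sqrt(1 + (y')^2) ) = 0  ⇒  y' / sqrt(1 + (y')^2) = const.
Hence y' is constant, so y(x) is affine.
Fitting the endpoints (0, 5) and (3, -3):
    slope m = ((-3) − 5) / (3 − 0) = -8/3,
    intercept c = 5 − m·0 = 5.
Extremal: y(x) = (-8/3) x + 5.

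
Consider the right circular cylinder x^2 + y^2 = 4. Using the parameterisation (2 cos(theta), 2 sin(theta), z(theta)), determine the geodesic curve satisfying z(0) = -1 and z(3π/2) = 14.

Parameterise the cylinder of radius R = 2 as
    r(θ) = (2 cos θ, 2 sin θ, z(θ)).
The arc-length element is
    ds = sqrt(4 + (dz/dθ)^2) dθ,
so the Lagrangian is L = sqrt(4 + z'^2).
L depends on z' only, not on z or θ, so ∂L/∂z = 0 and
    ∂L/∂z' = z' / sqrt(4 + z'^2).
The Euler-Lagrange equation gives
    d/dθ( z' / sqrt(4 + z'^2) ) = 0,
so z' is constant. Integrating once:
    z(θ) = a θ + b,
a helix on the cylinder (a straight line when the cylinder is unrolled). The constants a, b are determined by the endpoint conditions.
With endpoint conditions z(0) = -1 and z(3π/2) = 14: from z(0) = b we get b = -1, and a·3π/2 + -1 = 14 gives a = 10/π, so
    z(θ) = (10/π) θ − 1.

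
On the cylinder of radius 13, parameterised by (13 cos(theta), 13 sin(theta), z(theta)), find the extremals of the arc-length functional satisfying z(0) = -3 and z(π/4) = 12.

Parameterise the cylinder of radius R = 13 as
    r(θ) = (13 cos θ, 13 sin θ, z(θ)).
The arc-length element is
    ds = sqrt(169 + (dz/dθ)^2) dθ,
so the Lagrangian is L = sqrt(169 + z'^2).
L depends on z' only, not on z or θ, so ∂L/∂z = 0 and
    ∂L/∂z' = z' / sqrt(169 + z'^2).
The Euler-Lagrange equation gives
    d/dθ( z' / sqrt(169 + z'^2) ) = 0,
so z' is constant. Integrating once:
    z(θ) = a θ + b,
a helix on the cylinder (a straight line when the cylinder is unrolled). The constants a, b are determined by the endpoint conditions.
With endpoint conditions z(0) = -3 and z(π/4) = 12: from z(0) = b we get b = -3, and a·π/4 + -3 = 12 gives a = 60/π, so
    z(θ) = (60/π) θ − 3.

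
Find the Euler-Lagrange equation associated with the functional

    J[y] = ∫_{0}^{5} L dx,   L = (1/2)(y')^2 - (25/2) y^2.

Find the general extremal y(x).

The Lagrangian is L = (1/2)(y')^2 - (25/2) y^2.
∂L/∂y = -25y.
∂L/∂y' = y'.
The Euler-Lagrange equation d/dx(∂L/∂y') − ∂L/∂y = 0 becomes:
    y'' + 25 y = 0
General solution: y(x) = A sin(5x) + B cos(5x), where A and B are arbitrary constants fixed by the endpoint conditions.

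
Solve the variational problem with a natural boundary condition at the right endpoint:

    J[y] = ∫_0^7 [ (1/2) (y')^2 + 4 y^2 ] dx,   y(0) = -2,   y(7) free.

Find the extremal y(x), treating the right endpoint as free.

The Lagrangian L = (1/2) (y')^2 + 4 y^2 gives
    ∂L/∂y = 8 y,   ∂L/∂y' = y'.
Euler-Lagrange: y'' − 8 y = 0.
With k = sqrt(8), the general solution is
    y(x) = A cosh(sqrt(8) x) + B sinh(sqrt(8) x).
Fixed left endpoint y(0) = -2 ⇒ A = -2.
The right endpoint x = 7 is free, so the natural (transversality) condition is ∂L/∂y' |_{x=7} = 0, i.e. y'(7) = 0.
Compute y'(x) = A k sinh(k x) + B k cosh(k x), so
    y'(7) = A k sinh(k·7) + B k cosh(k·7) = 0
    ⇒ B = −A tanh(k·7) = 2 tanh(sqrt(8)·7).
Therefore the extremal is
    y(x) = −2 cosh(sqrt(8) x) + 2 tanh(sqrt(8)·7) sinh(sqrt(8) x).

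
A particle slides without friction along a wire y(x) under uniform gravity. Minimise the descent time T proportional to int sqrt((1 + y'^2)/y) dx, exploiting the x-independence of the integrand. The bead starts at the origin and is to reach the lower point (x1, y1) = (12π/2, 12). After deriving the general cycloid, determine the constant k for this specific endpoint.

The Lagrangian L = sqrt((1 + y'^2) / y) has no explicit x dependence, so the Beltrami identity applies:
    L − y' ∂L/∂y' = C.
Compute ∂L/∂y' = y' / sqrt(y (1 + y'^2)).
Substitute:
    sqrt((1 + y'^2)/y) − y'·y' / sqrt(y (1 + y'^2))
    = (1 + y'^2) / sqrt(y (1 + y'^2)) − y'^2 / sqrt(y (1 + y'^2))
    = 1 / sqrt(y (1 + y'^2)) = C.
Squaring and rearranging gives the first integral
    y (1 + y'^2) = 1/C^2 =: k   (constant).
Solving this first-order ODE by the substitution
    y = (k/2)(1 − cos θ)
yields the cycloid parameterisation
    x(θ) = (k/2)(θ − sin θ),   y(θ) = (k/2)(1 − cos θ).
The constant k is fixed by the endpoint condition.
Now fit the given lower endpoint (x1, y1) = (12π/2, 12). At the bottom of the first arch (θ = π), the parametric equations give
    y(π) = (k/2)(1 − cos π) = k,
    x(π) = (k/2)(π − sin π) = kπ/2.
Matching y(π) = 12 gives k = 12, consistent with x(π) = 12π/2. Therefore the specific cycloid is
    x(θ) = (12/2)(θ − sin θ),   y(θ) = (12/2)(1 − cos θ).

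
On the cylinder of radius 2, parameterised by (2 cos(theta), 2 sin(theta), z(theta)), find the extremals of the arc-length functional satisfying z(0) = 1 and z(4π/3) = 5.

Parameterise the cylinder of radius R = 2 as
    r(θ) = (2 cos θ, 2 sin θ, z(θ)).
The arc-length element is
    ds = sqrt(4 + (dz/dθ)^2) dθ,
so the Lagrangian is L = sqrt(4 + z'^2).
L depends on z' only, not on z or θ, so ∂L/∂z = 0 and
    ∂L/∂z' = z' / sqrt(4 + z'^2).
The Euler-Lagrange equation gives
    d/dθ( z' / sqrt(4 + z'^2) ) = 0,
so z' is constant. Integrating once:
    z(θ) = a θ + b,
a helix on the cylinder (a straight line when the cylinder is unrolled). The constants a, b are determined by the endpoint conditions.
With endpoint conditions z(0) = 1 and z(4π/3) = 5: from z(0) = b we get b = 1, and a·4π/3 + 1 = 5 gives a = 3/π, so
    z(θ) = (3/π) θ + 1.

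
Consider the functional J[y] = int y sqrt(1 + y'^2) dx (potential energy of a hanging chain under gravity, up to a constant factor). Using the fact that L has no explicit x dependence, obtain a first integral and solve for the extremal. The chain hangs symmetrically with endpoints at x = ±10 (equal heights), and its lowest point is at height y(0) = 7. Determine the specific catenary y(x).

The Lagrangian L(y, y') = y sqrt(1 + y'^2) has no explicit x dependence, so the Beltrami identity applies:
    L − y' ∂L/∂y' = C.
Compute ∂L/∂y' = y · y' / sqrt(1 + y'^2). Then
    L − y' ∂L/∂y'
    = y sqrt(1 + y'^2) − y · y'^2 / sqrt(1 + y'^2)
    = y (1 + y'^2 − y'^2) / sqrt(1 + y'^2)
    = y / sqrt(1 + y'^2) = C.
Squaring gives y^2 = C^2 (1 + y'^2), i.e.
    y'^2 = y^2 / C^2 − 1.
Separating variables,
    dy / sqrt(y^2 − C^2) = dx / C,
and integrating gives arccosh(y / C) = (x − a)/C, so
    y(x) = C cosh((x − a)/C),
the catenary. The constants C and a are fixed by the two endpoint conditions (and, for the hanging-chain problem, the length constraint selects C).
Now fit the given data. The endpoints x = ±10 are symmetric at equal height, so the catenary is even about its minimum: a = 0 and y(x) = C cosh(x/C). The lowest point is y(0) = C cosh(0) = C, and we are told y(0) = 7, so C = 7. Therefore
    y(x) = 7 cosh(x/7),
and at the endpoints
    y(±10) = 7 cosh(10/7).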